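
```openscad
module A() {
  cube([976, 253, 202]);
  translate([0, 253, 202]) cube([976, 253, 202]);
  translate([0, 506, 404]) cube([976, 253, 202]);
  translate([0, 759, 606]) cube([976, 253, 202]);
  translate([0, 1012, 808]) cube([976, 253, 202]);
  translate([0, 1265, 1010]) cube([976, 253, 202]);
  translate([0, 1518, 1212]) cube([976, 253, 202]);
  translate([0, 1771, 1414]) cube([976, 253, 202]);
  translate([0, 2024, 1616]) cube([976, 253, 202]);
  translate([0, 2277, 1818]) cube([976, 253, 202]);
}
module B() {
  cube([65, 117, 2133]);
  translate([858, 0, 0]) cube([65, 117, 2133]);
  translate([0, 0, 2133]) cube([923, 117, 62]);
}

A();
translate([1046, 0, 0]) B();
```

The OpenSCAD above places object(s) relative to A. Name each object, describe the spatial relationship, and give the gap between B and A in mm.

A is a staircase. B is a door frame. The door frame is on the floor beside the staircase on its +x side. The gap between the door frame and the staircase is 70 mm.

The door frame's nearest face is 70 mm from the staircase's +x face.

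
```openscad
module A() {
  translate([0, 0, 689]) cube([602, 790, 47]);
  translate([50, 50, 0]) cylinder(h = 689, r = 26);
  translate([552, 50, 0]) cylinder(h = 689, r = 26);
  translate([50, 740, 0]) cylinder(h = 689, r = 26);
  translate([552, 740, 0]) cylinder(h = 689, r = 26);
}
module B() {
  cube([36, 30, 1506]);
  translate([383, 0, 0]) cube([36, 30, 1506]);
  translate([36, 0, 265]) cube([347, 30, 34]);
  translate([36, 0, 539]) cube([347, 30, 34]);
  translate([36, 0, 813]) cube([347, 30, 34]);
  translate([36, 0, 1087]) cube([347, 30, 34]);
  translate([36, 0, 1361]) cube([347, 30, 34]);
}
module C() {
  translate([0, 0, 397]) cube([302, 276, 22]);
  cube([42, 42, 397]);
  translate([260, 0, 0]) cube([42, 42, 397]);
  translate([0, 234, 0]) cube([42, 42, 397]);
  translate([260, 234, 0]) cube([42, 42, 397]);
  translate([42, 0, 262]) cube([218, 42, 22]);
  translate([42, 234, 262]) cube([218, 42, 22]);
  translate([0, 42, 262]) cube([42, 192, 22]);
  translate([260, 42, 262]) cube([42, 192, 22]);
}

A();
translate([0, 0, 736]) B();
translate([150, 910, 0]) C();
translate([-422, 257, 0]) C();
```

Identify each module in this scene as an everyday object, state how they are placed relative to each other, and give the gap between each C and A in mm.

A is a table. B is a ladder. C is a stool. The ladder is on top of the table. Two stools sit around the table at the +y, −x sides. The gap between each stool and the table is 120 mm.

Each stool's nearest face is 120 mm from the table's bounding box.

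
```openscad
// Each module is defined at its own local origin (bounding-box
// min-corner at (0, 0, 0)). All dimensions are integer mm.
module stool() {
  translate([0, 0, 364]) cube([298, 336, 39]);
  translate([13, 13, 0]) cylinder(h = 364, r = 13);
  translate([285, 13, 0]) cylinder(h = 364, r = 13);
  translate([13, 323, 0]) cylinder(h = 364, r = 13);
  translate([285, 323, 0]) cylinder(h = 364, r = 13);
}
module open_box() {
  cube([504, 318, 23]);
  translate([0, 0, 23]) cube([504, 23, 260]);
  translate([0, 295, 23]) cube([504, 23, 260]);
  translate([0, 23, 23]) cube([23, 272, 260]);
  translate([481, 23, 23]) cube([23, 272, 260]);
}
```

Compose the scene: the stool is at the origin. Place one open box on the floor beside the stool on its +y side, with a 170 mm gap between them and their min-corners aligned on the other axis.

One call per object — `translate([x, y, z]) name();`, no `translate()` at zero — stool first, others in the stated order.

stool();
translate([0, 506, 0]) open_box();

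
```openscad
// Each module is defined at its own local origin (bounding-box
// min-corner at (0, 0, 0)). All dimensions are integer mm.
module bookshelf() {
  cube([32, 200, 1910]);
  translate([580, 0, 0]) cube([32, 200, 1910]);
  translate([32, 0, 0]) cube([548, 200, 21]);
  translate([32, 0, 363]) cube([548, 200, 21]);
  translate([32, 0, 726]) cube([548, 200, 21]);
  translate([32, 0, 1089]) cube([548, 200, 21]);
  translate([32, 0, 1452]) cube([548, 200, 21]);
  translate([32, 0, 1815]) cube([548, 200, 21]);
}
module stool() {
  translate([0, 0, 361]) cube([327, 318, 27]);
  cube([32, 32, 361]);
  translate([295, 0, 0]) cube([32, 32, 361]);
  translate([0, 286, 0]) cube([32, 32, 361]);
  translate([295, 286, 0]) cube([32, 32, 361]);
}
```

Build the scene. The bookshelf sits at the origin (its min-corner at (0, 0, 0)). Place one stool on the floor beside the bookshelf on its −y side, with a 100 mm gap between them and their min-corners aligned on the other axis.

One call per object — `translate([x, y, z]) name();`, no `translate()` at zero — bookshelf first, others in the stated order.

bookshelf();
translate([0, -418, 0]) stool();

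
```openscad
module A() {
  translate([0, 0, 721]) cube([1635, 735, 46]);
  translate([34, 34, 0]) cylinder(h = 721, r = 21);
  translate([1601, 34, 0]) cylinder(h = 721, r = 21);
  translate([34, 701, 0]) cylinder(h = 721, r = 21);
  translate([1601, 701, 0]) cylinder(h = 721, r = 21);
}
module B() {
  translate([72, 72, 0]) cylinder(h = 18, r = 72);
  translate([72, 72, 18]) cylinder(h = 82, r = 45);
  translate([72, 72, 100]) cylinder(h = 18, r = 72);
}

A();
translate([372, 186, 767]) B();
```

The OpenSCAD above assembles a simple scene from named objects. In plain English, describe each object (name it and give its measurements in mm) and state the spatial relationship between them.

A is a rectangular dining table. The top is 1635×735×46 mm with its upper surface at z = 767 mm. It stands on four round legs of 42 mm diameter, each leg's bounding box inset 13 mm from the nearest pair of top edges, running from the floor to the underside of the top.

B is a spool: two coaxial disc flanges of radius 72 mm and thickness 18 mm, joined by a core cylinder of radius 45 mm and height 82 mm. The lower flange rests on z = 0 and the three cylinders share a vertical axis.

The spool is on top of the table.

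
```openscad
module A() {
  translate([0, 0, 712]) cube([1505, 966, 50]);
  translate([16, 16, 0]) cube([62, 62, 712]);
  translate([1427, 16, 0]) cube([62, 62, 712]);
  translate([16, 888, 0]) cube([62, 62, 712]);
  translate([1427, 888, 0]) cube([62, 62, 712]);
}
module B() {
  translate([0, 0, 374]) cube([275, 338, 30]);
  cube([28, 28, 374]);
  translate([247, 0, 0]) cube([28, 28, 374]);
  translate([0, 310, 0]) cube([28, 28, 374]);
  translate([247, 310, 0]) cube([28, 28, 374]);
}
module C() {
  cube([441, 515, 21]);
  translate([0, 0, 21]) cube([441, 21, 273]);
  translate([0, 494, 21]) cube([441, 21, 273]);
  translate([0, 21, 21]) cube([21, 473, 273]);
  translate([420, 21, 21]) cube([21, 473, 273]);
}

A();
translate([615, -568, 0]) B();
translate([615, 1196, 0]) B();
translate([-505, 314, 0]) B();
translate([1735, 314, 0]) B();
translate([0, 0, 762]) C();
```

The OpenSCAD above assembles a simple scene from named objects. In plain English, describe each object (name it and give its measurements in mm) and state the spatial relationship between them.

A is a table: top 1505 mm (x) × 966 mm (y), 50 mm thick, upper face at z = 762 mm, on four 62×62 mm square legs, each inset 16 mm from the nearest pair of top edges, running from z = 0 to the bottom of the top.

B is a four-legged stool. The seat is a 275×338×30 mm slab whose top surface is at z = 404 mm; four square legs, each 28×28 mm in cross-section, run from the floor (z = 0) to the underside of the seat, each flush with a corner of the seat.

C is an open-topped rectangular box: outside dimensions 441×515×294 mm, with a uniform wall and base thickness of 21 mm. The base is a full 441×515 slab on the floor; four walls sit on top of the base. The front and back walls (the −y and +y sides) span the full width; the two side walls fit between them.

Four stools sit around the table at the −y, +y, −x, +x sides. The open box is on top of the table.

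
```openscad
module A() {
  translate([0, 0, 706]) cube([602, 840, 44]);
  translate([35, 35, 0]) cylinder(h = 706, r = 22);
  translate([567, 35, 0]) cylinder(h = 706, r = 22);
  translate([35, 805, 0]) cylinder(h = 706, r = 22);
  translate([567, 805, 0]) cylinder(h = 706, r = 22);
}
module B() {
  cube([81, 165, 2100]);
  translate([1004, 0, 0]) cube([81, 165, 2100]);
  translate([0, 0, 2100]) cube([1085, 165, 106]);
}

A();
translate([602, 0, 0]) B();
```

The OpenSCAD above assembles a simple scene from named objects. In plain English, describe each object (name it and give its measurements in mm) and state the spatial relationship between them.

A is a table: top 602 mm (x) × 840 mm (y), 44 mm thick, upper face at z = 750 mm, on four round legs of 44 mm diameter, each leg's bounding box inset 13 mm from the nearest pair of top edges, running from z = 0 to the bottom of the top.

B is a door frame. The clear opening is 923 mm wide and 2100 mm high. Two 81 mm wide jambs, 165 mm deep, stand either side of the opening from the floor to the top of the opening. A 106 mm thick head sits across the top of both jambs, spanning the full outside width of the frame.

The door frame is against the table's +x side, with their −y faces flush.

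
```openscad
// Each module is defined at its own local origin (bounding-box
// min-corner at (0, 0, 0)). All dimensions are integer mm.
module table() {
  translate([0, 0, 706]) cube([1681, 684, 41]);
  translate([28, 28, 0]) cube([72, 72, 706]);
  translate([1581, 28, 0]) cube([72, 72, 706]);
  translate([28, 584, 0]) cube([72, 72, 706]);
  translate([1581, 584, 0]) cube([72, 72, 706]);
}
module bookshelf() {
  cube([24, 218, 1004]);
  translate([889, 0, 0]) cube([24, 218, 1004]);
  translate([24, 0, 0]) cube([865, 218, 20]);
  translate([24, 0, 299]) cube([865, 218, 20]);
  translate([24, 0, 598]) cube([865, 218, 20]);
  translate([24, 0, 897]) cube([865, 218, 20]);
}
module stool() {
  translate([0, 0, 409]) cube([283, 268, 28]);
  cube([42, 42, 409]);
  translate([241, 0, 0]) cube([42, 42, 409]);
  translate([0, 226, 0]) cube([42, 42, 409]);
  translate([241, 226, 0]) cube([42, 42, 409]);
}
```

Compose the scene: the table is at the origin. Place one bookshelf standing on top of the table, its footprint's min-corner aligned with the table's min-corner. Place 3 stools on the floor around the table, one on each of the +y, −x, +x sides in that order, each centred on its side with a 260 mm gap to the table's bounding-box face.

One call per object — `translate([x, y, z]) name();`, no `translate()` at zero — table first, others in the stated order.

table();
translate([0, 0, 747]) bookshelf();
translate([699, 944, 0]) stool();
translate([-543, 208, 0]) stool();
translate([1941, 208, 0]) stool();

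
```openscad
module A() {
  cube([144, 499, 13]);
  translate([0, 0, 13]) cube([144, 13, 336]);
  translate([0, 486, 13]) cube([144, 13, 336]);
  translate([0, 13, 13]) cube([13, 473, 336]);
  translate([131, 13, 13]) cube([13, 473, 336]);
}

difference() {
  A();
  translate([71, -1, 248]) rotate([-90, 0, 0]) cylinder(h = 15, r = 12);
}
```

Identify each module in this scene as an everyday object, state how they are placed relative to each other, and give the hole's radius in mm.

A is an open box. The open box has a circular hole through its front wall. The hole's radius is 12 mm.

The subtracted cylinder has r = 12 mm.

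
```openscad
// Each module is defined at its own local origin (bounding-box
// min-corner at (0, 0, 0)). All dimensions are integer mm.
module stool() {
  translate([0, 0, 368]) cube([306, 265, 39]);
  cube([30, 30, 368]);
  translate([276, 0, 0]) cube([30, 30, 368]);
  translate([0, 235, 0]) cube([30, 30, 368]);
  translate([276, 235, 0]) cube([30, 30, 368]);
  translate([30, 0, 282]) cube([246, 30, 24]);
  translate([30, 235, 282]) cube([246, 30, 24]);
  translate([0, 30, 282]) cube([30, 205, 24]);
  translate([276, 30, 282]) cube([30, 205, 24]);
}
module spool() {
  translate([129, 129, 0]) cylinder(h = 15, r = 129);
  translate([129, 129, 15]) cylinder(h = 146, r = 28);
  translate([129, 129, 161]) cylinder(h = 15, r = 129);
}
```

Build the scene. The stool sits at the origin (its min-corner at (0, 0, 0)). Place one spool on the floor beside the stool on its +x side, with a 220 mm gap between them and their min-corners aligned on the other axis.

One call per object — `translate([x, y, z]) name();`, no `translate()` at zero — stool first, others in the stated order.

stool();
translate([526, 0, 0]) spool();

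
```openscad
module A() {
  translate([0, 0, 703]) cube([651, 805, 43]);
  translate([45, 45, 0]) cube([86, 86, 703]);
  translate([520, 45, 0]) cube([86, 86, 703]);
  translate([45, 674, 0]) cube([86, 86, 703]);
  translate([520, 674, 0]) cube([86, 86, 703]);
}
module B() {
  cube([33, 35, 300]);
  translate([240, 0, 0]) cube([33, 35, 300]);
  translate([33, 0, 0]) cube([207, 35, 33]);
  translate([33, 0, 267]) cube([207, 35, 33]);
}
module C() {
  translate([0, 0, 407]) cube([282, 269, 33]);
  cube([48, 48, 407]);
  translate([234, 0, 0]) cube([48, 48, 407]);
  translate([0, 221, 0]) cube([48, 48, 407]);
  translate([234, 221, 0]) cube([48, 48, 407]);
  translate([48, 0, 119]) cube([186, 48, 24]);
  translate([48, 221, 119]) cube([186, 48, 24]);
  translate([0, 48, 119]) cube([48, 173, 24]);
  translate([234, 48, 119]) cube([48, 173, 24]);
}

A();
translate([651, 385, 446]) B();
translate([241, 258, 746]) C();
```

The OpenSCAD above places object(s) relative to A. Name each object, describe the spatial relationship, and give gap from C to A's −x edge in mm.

The stool's min-x is at 241; the table's min-x is 0; gap = 241 mm.

A is a table. B is a picture frame. C is a stool. The picture frame is beside the table with their tops flush at z = 746. The stool is on top of the table. The gap from the stool to the table's −x edge is 241 mm.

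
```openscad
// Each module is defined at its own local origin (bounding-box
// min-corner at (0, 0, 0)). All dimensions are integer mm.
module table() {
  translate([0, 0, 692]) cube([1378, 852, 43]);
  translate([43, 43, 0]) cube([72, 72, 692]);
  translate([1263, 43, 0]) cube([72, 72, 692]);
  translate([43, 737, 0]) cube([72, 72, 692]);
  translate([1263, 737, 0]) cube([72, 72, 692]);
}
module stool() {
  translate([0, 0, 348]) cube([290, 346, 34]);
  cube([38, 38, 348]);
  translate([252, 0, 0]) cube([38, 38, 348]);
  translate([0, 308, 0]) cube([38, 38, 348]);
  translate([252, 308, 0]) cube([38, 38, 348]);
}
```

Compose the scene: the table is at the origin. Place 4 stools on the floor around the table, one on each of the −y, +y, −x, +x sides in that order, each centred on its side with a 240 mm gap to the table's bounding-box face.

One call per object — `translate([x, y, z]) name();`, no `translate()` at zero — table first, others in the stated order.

table();
translate([544, -586, 0]) stool();
translate([544, 1092, 0]) stool();
translate([-530, 253, 0]) stool();
translate([1618, 253, 0]) stool();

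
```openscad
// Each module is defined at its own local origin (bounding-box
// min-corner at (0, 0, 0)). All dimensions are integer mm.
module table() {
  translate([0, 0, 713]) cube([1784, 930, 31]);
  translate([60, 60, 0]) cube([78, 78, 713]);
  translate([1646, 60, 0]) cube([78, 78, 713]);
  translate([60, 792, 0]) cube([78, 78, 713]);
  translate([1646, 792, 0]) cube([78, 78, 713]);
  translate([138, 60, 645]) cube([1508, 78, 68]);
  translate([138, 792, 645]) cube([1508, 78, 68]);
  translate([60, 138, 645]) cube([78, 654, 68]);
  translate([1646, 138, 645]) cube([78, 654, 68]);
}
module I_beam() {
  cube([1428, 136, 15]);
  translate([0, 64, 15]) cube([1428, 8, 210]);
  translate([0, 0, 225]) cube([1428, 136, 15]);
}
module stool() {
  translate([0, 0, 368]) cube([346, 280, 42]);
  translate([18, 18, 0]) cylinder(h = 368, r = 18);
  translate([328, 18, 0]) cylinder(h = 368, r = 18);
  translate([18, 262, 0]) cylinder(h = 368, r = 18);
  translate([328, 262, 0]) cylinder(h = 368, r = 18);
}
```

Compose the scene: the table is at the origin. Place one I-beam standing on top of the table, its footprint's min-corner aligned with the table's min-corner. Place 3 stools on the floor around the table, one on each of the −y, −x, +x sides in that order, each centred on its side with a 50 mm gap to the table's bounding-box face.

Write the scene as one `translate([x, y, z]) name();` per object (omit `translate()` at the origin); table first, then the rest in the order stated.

table();
translate([0, 0, 744]) I_beam();
translate([719, -330, 0]) stool();
translate([-396, 325, 0]) stool();
translate([1834, 325, 0]) stool();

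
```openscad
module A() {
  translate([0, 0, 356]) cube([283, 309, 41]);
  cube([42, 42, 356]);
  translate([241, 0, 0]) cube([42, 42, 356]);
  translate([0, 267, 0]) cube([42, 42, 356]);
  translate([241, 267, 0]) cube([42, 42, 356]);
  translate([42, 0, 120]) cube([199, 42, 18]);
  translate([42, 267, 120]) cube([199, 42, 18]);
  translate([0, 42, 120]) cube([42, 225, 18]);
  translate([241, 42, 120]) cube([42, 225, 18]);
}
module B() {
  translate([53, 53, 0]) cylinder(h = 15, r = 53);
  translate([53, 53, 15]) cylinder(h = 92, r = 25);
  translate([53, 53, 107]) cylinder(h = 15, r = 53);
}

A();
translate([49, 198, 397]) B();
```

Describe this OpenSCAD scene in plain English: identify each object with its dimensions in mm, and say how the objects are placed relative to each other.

A is a four-legged stool. The seat is 283×309 mm, 41 mm thick, top at z = 397 mm. It stands on four square legs, each 42×42 mm in cross-section, from z = 0 to the seat underside, each flush with a corner of the seat. Four stretchers, 42 mm wide and 18 mm tall, connect adjacent legs with their undersides at z = 120 mm, each running between the inner faces of the legs it joins and aligned with the legs' outer faces on the other axis.

B is a spool: two coaxial disc flanges of radius 53 mm and thickness 15 mm, joined by a core cylinder of radius 25 mm and height 92 mm. The lower flange rests on z = 0 and the three cylinders share a vertical axis.

The spool is on top of the stool.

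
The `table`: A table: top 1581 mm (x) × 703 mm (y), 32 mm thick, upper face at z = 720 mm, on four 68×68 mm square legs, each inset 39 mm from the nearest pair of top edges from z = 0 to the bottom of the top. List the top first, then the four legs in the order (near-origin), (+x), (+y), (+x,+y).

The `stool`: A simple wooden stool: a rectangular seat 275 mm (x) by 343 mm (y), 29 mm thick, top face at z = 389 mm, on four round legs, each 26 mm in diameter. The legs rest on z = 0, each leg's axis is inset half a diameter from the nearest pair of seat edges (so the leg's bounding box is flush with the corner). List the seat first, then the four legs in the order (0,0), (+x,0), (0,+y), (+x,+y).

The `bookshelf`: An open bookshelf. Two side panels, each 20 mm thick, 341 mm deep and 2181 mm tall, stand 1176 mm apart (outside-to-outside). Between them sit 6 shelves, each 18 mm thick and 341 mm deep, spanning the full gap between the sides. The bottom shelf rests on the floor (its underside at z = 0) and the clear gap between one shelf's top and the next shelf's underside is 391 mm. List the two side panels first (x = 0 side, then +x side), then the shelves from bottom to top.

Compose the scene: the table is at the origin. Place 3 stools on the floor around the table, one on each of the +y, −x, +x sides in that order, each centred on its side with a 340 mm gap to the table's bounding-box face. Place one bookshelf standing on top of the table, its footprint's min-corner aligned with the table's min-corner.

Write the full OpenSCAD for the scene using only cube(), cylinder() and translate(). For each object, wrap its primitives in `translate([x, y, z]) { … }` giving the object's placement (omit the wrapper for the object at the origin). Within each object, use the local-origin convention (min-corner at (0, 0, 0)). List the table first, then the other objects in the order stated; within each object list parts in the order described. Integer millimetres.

translate([0, 0, 688]) cube([1581, 703, 32]);
translate([39, 39, 0]) cube([68, 68, 688]);
translate([1474, 39, 0]) cube([68, 68, 688]);
translate([39, 596, 0]) cube([68, 68, 688]);
translate([1474, 596, 0]) cube([68, 68, 688]);
translate([653, 1043, 0]) {
  translate([0, 0, 360]) cube([275, 343, 29]);
  translate([13, 13, 0]) cylinder(h = 360, r = 13);
  translate([262, 13, 0]) cylinder(h = 360, r = 13);
  translate([13, 330, 0]) cylinder(h = 360, r = 13);
  translate([262, 330, 0]) cylinder(h = 360, r = 13);
}
translate([-615, 180, 0]) {
  translate([0, 0, 360]) cube([275, 343, 29]);
  translate([13, 13, 0]) cylinder(h = 360, r = 13);
  translate([262, 13, 0]) cylinder(h = 360, r = 13);
  translate([13, 330, 0]) cylinder(h = 360, r = 13);
  translate([262, 330, 0]) cylinder(h = 360, r = 13);
}
translate([1921, 180, 0]) {
  translate([0, 0, 360]) cube([275, 343, 29]);
  translate([13, 13, 0]) cylinder(h = 360, r = 13);
  translate([262, 13, 0]) cylinder(h = 360, r = 13);
  translate([13, 330, 0]) cylinder(h = 360, r = 13);
  translate([262, 330, 0]) cylinder(h = 360, r = 13);
}
translate([0, 0, 720]) {
  cube([20, 341, 2181]);
  translate([1156, 0, 0]) cube([20, 341, 2181]);
  translate([20, 0, 0]) cube([1136, 341, 18]);
  translate([20, 0, 409]) cube([1136, 341, 18]);
  translate([20, 0, 818]) cube([1136, 341, 18]);
  translate([20, 0, 1227]) cube([1136, 341, 18]);
  translate([20, 0, 1636]) cube([1136, 341, 18]);
  translate([20, 0, 2045]) cube([1136, 341, 18]);
}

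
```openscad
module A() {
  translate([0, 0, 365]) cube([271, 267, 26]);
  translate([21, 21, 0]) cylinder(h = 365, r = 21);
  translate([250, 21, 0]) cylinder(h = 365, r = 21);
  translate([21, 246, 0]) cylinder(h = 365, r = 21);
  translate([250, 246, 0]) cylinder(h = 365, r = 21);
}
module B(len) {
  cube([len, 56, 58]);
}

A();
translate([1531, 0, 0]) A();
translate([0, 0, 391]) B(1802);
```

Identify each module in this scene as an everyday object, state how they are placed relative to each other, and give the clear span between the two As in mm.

Second stool starts at x = 1531; first ends at x = 271; clear span = 1531 − 271 = 1260 mm.

A is a stool. B is a beam. A beam spans the tops of two stools. The clear span between the two stools is 1260 mm.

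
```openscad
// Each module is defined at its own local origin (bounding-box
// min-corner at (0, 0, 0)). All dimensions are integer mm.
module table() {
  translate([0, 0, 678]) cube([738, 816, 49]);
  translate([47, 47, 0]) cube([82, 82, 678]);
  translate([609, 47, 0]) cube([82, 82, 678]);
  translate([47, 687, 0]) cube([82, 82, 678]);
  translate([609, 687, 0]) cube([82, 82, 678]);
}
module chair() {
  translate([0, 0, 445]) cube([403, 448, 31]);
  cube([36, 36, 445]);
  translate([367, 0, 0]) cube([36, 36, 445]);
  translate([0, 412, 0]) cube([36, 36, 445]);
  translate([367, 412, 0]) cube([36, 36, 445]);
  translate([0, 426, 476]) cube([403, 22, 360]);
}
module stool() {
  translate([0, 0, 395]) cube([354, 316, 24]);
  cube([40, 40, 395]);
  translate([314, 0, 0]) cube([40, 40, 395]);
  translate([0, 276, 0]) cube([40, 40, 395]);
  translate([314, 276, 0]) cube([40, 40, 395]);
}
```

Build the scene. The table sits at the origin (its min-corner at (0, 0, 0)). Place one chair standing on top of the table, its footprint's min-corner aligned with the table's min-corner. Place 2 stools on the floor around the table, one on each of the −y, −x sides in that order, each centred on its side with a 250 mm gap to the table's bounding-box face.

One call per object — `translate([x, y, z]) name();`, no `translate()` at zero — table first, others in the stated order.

table();
translate([0, 0, 727]) chair();
translate([192, -566, 0]) stool();
translate([-604, 250, 0]) stool();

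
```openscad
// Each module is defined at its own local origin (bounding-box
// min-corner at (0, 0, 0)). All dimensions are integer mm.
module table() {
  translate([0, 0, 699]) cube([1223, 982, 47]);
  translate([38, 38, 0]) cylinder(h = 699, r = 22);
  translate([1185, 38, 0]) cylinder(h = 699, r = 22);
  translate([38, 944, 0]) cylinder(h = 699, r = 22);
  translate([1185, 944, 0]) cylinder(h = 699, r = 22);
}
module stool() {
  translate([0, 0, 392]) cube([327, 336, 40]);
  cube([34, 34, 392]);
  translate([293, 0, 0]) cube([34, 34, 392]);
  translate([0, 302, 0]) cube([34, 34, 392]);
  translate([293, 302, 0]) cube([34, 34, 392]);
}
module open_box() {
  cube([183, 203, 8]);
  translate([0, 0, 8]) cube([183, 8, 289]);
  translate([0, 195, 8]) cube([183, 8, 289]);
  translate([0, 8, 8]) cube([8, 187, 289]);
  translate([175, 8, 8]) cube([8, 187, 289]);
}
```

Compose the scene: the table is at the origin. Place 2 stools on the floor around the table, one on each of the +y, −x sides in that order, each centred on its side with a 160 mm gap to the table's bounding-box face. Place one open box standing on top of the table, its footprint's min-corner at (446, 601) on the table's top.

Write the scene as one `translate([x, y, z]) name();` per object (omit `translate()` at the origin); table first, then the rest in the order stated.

table();
translate([448, 1142, 0]) stool();
translate([-487, 323, 0]) stool();
translate([446, 601, 746]) open_box();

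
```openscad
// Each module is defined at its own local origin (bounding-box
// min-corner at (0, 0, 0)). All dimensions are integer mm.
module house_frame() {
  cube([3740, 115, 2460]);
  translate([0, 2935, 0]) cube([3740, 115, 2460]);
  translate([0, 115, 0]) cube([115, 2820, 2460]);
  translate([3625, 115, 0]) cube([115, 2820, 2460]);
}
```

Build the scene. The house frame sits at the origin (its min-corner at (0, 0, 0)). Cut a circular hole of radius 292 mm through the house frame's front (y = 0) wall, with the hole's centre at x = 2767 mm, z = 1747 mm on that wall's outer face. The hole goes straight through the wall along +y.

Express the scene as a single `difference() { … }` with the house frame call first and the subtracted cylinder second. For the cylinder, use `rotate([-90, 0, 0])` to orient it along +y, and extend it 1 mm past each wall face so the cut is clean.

difference() {
  house_frame();
  translate([2767, -1, 1747]) rotate([-90, 0, 0]) cylinder(h = 117, r = 292);
}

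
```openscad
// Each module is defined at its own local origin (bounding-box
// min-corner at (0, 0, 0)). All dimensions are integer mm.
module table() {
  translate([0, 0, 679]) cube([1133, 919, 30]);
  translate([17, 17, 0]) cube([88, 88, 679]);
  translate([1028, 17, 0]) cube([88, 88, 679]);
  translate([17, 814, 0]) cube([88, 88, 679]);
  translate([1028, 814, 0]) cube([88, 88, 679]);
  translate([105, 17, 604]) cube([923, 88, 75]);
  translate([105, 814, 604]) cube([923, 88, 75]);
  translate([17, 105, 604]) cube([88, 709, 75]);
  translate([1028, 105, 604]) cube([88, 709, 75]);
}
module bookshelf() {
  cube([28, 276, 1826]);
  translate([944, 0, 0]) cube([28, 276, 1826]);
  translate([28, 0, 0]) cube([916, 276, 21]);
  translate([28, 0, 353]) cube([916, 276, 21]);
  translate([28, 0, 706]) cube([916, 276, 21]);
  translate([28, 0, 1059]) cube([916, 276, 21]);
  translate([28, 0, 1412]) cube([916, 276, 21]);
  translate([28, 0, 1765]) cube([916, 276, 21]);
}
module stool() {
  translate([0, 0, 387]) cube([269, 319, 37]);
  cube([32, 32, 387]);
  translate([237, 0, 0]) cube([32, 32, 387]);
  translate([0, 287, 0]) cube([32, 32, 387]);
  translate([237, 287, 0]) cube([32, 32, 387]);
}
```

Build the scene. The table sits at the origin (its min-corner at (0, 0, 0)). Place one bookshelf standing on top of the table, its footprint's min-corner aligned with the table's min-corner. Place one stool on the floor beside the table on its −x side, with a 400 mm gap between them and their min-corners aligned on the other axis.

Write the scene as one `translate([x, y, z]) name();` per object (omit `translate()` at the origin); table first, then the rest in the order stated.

table();
translate([0, 0, 709]) bookshelf();
translate([-669, 0, 0]) stool();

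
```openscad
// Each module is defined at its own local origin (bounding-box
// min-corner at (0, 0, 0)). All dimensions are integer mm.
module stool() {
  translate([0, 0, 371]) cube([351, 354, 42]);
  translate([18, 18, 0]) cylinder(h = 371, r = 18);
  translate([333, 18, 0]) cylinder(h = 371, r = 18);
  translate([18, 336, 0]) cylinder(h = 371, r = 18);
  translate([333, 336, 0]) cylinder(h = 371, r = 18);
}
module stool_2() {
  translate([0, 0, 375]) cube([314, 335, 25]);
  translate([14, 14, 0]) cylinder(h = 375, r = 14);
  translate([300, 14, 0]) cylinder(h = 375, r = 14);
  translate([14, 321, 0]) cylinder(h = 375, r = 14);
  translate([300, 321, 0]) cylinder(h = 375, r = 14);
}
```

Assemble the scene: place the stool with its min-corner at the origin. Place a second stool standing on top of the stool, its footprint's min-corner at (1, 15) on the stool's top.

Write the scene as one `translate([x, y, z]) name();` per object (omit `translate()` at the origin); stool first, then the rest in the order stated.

stool();
translate([1, 15, 413]) stool_2();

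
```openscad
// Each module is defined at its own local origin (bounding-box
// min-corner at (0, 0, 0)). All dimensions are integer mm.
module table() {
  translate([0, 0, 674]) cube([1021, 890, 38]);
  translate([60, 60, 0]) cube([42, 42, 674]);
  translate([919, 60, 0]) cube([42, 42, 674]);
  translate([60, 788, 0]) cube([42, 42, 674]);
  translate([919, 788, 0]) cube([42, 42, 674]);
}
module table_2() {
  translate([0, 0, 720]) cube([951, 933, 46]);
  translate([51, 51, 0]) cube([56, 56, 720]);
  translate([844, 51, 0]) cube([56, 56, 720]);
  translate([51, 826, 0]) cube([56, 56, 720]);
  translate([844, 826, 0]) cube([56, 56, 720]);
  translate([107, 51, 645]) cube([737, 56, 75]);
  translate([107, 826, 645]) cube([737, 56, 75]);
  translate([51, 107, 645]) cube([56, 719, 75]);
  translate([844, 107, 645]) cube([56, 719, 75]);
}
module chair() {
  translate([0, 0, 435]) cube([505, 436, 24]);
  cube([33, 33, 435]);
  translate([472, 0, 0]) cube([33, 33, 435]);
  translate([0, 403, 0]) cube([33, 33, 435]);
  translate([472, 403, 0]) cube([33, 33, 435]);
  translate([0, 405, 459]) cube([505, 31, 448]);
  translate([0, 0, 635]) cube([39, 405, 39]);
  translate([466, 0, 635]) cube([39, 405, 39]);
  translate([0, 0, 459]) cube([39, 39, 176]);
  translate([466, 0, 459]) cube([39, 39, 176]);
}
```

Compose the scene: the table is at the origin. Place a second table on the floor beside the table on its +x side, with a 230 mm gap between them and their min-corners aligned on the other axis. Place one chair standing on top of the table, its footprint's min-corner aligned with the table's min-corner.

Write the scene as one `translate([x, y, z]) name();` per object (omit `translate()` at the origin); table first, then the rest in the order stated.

table();
translate([1251, 0, 0]) table_2();
translate([0, 0, 712]) chair();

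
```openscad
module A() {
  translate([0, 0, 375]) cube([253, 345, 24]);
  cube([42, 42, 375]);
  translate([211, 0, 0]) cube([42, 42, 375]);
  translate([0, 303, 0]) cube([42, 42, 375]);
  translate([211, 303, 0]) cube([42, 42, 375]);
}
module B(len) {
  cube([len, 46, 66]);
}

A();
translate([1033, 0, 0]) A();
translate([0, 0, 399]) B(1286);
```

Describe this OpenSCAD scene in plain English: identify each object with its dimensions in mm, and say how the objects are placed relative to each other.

A is a four-legged stool. The seat is 253×345 mm, 24 mm thick, top at z = 399 mm. It stands on four square legs, each 42×42 mm in cross-section, from z = 0 to the seat underside, each flush with a corner of the seat.

B is a rectangular beam 1286 mm long (x), 46 mm deep (y), 66 mm thick (z).

The beam spans the tops of two stools placed 780 mm apart, resting at z = 399 mm.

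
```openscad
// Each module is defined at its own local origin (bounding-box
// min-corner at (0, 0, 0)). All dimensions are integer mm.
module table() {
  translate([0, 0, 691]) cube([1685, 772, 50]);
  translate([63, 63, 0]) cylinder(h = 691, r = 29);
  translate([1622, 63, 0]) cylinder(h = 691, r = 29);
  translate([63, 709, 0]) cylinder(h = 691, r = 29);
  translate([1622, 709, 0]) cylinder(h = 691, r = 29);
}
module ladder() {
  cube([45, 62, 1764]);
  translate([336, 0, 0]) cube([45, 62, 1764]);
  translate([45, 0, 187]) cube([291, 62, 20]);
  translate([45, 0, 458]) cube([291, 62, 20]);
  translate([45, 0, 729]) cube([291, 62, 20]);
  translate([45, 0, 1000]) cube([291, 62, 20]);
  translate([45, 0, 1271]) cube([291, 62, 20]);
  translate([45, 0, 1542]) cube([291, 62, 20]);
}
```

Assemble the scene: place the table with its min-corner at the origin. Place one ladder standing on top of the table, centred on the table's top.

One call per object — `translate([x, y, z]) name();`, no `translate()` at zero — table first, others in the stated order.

table();
translate([652, 355, 741]) ladder();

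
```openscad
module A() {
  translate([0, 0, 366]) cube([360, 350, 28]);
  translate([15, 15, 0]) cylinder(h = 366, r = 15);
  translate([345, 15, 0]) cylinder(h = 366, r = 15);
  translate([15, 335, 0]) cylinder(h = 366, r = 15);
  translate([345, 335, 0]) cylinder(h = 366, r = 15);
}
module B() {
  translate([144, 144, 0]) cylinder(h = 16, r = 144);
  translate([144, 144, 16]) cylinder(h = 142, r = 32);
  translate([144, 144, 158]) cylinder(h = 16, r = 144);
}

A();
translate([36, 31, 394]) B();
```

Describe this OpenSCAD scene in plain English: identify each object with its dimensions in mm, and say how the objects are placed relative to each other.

A is a four-legged stool. The seat is a 360×350×28 mm slab whose top surface is at z = 394 mm; four round legs, each 30 mm in diameter, run from the floor (z = 0) to the underside of the seat, each leg's axis is inset half a diameter from the nearest pair of seat edges (so the leg's bounding box is flush with the corner).

B is a spool: two coaxial disc flanges of radius 144 mm and thickness 16 mm, joined by a core cylinder of radius 32 mm and height 142 mm. The lower flange rests on z = 0 and the three cylinders share a vertical axis.

The spool is on top of the stool, centred.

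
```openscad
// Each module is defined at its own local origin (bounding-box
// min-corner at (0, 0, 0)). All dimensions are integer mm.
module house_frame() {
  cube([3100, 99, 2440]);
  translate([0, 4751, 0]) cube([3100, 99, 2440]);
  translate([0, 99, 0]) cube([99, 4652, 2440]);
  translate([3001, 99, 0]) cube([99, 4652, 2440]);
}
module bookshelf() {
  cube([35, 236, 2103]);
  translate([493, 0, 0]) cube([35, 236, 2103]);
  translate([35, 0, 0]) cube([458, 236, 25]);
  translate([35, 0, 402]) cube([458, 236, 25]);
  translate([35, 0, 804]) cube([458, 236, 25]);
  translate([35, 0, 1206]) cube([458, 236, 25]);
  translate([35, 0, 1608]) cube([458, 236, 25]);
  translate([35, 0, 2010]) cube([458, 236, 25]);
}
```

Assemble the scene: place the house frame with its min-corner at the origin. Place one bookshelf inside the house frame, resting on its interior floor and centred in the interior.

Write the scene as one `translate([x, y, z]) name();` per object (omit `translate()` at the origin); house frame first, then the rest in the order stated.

house_frame();
translate([1286, 2307, 0]) bookshelf();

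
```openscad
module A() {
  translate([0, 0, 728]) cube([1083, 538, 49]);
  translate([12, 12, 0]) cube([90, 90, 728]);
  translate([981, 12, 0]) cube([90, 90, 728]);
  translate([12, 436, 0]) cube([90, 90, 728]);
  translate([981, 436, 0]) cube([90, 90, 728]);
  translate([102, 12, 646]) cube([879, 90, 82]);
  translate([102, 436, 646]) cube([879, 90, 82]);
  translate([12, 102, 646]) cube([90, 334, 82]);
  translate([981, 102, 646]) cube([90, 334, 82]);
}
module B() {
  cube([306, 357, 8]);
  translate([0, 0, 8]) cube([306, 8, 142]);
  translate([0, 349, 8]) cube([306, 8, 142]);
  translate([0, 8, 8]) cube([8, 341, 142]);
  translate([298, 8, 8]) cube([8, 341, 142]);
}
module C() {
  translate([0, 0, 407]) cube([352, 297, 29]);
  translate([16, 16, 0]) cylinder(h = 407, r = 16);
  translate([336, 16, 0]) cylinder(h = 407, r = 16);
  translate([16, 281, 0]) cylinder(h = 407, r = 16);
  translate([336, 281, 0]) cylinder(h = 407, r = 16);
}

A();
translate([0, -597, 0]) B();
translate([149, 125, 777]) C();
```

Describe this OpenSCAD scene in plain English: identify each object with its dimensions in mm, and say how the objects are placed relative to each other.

A is a rectangular dining table. The top is 1083×538×49 mm with its upper surface at z = 777 mm. It stands on four 90×90 mm square legs, each inset 12 mm from the nearest pair of top edges, running from the floor to the underside of the top. Four apron rails, 90 mm thick and 82 mm tall, run between adjacent legs with their top edges flush with the underside of the top and their outer faces flush with the legs' outer faces.

B is an open storage box with external size 306×357×150 mm and wall thickness 8 mm (the base is also 8 mm thick). The base covers the whole footprint; the four walls stand on the base, with the y-facing walls full-width and the x-facing walls fitting between their inner faces.

C is a four-legged stool. The seat is a 352×297×29 mm slab whose top surface is at z = 436 mm; four round legs, each 32 mm in diameter, run from the floor (z = 0) to the underside of the seat, each leg's axis is inset half a diameter from the nearest pair of seat edges (so the leg's bounding box is flush with the corner).

The open box is on the floor beside the table on its −y side. The stool is on top of the table.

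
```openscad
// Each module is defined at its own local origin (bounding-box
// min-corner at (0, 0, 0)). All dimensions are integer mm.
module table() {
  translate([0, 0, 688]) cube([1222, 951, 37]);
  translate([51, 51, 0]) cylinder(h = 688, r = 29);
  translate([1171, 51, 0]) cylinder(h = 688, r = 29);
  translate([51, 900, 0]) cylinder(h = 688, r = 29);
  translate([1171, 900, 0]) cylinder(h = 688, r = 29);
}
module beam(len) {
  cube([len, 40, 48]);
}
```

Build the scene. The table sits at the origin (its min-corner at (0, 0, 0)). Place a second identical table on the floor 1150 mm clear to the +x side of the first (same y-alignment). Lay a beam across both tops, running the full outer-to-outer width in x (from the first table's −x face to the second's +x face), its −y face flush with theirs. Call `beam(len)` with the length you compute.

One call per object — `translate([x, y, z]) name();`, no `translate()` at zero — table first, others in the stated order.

table();
translate([2372, 0, 0]) table();
translate([0, 0, 725]) beam(3594);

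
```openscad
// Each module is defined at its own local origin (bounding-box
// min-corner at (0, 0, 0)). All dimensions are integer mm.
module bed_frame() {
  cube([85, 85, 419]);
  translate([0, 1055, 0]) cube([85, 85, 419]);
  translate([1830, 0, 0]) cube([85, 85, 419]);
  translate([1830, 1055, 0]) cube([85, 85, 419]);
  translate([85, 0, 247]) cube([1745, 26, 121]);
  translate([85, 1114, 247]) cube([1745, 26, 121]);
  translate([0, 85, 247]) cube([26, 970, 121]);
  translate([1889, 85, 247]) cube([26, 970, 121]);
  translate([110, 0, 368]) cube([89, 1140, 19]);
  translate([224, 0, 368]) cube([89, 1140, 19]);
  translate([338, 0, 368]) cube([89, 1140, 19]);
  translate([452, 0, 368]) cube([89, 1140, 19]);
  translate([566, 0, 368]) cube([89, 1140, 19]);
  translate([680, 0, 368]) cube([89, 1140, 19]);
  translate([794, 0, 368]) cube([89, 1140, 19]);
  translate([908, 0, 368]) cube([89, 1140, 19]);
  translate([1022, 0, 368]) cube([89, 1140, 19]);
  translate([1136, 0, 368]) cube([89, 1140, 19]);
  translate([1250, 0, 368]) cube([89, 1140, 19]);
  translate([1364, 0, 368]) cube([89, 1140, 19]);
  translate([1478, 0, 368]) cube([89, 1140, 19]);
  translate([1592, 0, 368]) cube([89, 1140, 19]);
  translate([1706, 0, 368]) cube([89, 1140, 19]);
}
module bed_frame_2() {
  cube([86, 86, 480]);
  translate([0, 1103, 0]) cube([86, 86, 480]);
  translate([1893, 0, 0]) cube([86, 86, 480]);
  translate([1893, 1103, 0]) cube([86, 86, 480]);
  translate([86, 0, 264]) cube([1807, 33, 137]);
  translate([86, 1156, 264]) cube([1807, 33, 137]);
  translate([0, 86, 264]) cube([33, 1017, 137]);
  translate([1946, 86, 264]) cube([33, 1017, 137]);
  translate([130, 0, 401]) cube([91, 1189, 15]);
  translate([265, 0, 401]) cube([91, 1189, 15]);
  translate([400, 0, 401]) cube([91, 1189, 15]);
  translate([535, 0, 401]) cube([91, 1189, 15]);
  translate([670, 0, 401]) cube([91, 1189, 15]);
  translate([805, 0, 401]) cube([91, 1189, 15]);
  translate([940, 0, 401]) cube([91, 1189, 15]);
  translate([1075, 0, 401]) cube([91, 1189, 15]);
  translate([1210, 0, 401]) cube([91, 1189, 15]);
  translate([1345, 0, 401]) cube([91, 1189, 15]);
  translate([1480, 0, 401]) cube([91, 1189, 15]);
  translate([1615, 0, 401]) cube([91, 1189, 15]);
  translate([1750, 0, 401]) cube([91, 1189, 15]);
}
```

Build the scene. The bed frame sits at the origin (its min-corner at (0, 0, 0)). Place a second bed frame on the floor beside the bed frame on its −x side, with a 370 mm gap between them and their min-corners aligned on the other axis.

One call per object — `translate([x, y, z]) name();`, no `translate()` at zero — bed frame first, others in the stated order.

bed_frame();
translate([-2349, 0, 0]) bed_frame_2();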